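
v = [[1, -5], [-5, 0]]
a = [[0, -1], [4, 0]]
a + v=[[1, -6], [-1, 0]]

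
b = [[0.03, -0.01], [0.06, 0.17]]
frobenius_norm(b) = 0.18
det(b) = 0.01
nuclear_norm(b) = 0.21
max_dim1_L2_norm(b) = 0.18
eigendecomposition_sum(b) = [[0.04, 0.00], [-0.02, -0.00]] + [[-0.01, -0.01],  [0.08, 0.17]]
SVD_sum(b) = [[0.00, 0.00],  [0.06, 0.17]] + [[0.03, -0.01], [-0.00, 0.00]]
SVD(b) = [[0.00, 1.0],[1.00, -0.0]] @ diag([0.180278444238678, 0.03161775676549294]) @ [[0.33, 0.94],[0.94, -0.33]]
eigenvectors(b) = [[-0.91, 0.07],[0.4, -1.00]]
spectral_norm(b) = 0.18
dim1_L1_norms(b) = [0.04, 0.23]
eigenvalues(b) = [0.03, 0.17]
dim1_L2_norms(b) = [0.03, 0.18]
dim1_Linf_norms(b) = [0.03, 0.17]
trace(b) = 0.20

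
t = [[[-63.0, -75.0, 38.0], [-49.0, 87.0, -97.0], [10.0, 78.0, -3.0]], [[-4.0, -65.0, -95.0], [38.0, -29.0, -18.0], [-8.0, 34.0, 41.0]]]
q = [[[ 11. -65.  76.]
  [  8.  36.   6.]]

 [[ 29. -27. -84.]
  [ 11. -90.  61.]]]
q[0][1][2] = 6.0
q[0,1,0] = 8.0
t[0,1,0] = -49.0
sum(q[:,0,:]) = -60.0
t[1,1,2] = -18.0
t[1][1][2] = -18.0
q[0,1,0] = 8.0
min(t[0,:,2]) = -97.0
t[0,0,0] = -63.0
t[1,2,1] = 34.0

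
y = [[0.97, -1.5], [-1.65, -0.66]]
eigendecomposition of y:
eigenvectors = [[0.84,  0.5],  [-0.54,  0.87]]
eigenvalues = [1.93, -1.62]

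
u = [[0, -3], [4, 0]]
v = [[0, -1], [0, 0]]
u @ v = [[0, 0], [0, -4]]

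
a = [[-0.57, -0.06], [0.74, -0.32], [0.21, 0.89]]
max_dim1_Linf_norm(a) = 0.89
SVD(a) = [[-0.48, -0.36],[0.83, 0.09],[-0.27, 0.93]] @ diag([0.9620666857121973, 0.942935677680481]) @ [[0.87,-0.5], [0.5,0.87]]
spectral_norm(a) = 0.96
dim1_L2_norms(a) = [0.57, 0.81, 0.91]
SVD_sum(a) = [[-0.4,0.23], [0.70,-0.4], [-0.23,0.13]] + [[-0.17, -0.29], [0.04, 0.08], [0.44, 0.76]]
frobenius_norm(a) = 1.35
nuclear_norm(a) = 1.91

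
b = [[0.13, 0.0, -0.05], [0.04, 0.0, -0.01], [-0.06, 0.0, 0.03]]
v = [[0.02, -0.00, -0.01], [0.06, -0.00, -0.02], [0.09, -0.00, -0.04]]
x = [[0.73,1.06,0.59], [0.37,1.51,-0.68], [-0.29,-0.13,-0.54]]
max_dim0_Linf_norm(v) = 0.09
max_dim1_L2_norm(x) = 1.7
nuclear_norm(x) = 3.13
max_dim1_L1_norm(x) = 2.56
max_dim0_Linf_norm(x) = 1.51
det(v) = 0.00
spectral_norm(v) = 0.12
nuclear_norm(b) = 0.17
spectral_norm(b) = 0.16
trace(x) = 1.70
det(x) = -0.01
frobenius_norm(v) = 0.12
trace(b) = 0.16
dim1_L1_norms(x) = [2.38, 2.56, 0.96]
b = x @ v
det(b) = 0.00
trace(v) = -0.02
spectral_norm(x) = 2.00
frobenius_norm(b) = 0.16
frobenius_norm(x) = 2.30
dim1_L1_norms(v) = [0.03, 0.08, 0.13]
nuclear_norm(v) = 0.12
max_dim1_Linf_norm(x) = 1.51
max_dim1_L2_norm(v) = 0.1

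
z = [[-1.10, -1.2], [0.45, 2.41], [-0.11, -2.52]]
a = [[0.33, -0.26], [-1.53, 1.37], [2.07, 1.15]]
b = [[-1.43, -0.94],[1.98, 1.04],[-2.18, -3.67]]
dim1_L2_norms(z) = [1.63, 2.45, 2.52]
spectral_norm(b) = 4.97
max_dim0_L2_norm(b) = 3.93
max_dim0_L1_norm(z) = 6.13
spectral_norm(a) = 2.60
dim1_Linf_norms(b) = [1.43, 1.98, 3.67]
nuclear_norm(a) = 4.40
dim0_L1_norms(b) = [5.59, 5.65]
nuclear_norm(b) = 6.17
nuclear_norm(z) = 4.69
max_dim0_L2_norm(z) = 3.69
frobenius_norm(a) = 3.16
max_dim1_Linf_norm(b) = 3.67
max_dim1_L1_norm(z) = 2.86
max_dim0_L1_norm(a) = 3.93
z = a + b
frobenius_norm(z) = 3.88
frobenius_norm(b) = 5.11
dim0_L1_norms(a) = [3.93, 2.78]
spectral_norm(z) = 3.76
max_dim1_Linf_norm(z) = 2.52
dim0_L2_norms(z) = [1.19, 3.69]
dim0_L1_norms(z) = [1.66, 6.13]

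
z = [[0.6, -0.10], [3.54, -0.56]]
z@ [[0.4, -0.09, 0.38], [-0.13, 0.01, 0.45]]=[[0.25, -0.06, 0.18], [1.49, -0.32, 1.09]]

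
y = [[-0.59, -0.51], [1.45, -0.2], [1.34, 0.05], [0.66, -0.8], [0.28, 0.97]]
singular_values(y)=[2.18, 1.37]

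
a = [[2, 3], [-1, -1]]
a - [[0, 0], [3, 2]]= [[2, 3], [-4, -3]]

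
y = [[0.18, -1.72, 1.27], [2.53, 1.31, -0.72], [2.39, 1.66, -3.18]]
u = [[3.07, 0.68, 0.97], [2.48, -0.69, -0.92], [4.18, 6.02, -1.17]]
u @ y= [[4.59, -2.78, 0.32], [-3.50, -6.70, 6.57], [13.19, -1.25, 4.69]]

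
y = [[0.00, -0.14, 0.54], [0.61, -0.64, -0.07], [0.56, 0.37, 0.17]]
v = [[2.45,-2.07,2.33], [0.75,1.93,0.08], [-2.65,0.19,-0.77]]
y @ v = [[-1.54, -0.17, -0.43], [1.20, -2.51, 1.42], [1.20, -0.41, 1.2]]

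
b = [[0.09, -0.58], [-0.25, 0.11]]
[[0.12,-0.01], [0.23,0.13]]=b @ [[-1.07, -0.54], [-0.38, -0.07]]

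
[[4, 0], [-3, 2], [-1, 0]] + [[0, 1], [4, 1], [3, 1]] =[[4, 1], [1, 3], [2, 1]]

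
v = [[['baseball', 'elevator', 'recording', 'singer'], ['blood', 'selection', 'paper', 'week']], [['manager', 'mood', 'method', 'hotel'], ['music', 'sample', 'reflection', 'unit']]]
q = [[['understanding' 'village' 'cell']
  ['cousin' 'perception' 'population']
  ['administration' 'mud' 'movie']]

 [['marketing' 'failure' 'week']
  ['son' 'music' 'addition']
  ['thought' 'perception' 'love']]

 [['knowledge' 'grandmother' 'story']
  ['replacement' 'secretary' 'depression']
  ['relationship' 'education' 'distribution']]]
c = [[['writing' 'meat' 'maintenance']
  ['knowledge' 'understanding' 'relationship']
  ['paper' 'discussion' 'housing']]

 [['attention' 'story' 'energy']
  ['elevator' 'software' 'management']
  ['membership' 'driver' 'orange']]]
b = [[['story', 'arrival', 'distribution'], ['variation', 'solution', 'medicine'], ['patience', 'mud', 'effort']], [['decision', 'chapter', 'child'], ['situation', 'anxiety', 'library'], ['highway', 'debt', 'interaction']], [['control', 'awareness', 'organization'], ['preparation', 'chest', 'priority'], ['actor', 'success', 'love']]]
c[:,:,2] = [['maintenance', 'relationship', 'housing'], ['energy', 'management', 'orange']]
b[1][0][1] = 'chapter'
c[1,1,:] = ['elevator', 'software', 'management']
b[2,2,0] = 'actor'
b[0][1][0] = 'variation'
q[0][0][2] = 'cell'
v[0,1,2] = 'paper'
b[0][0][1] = 'arrival'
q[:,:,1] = [['village', 'perception', 'mud'], ['failure', 'music', 'perception'], ['grandmother', 'secretary', 'education']]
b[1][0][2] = 'child'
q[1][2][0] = 'thought'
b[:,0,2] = ['distribution', 'child', 'organization']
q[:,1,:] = [['cousin', 'perception', 'population'], ['son', 'music', 'addition'], ['replacement', 'secretary', 'depression']]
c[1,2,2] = 'orange'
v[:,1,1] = ['selection', 'sample']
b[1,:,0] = ['decision', 'situation', 'highway']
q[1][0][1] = 'failure'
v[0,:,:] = [['baseball', 'elevator', 'recording', 'singer'], ['blood', 'selection', 'paper', 'week']]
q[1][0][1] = 'failure'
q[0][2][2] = 'movie'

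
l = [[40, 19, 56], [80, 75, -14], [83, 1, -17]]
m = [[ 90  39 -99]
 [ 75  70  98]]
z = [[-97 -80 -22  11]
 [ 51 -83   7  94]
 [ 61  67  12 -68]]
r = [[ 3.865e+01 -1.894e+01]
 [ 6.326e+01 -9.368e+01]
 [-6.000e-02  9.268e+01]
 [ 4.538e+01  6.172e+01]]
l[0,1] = 19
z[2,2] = 12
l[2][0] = 83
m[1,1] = 70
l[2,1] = 1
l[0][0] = 40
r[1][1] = -93.68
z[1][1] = -83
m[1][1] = 70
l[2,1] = 1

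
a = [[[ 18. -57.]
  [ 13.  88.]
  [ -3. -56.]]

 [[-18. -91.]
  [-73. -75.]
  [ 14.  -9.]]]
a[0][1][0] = 13.0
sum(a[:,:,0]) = -49.0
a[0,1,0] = 13.0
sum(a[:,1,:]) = -47.0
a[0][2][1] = -56.0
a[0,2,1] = -56.0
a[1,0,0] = -18.0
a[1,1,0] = -73.0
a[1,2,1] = -9.0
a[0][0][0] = 18.0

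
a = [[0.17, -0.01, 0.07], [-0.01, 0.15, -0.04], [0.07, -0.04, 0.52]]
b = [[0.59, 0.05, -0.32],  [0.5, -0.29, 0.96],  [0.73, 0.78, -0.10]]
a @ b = [[0.15,0.07,-0.07], [0.04,-0.08,0.15], [0.4,0.42,-0.11]]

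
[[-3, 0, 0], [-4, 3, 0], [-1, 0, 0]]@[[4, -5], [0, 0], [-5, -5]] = [[-12, 15], [-16, 20], [-4, 5]]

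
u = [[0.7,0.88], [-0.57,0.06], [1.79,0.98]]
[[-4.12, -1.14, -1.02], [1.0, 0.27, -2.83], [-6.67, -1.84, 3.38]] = u @ [[-2.07, -0.56, 4.47], [-3.03, -0.85, -4.72]]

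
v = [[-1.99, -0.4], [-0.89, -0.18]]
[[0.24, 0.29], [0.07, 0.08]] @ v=[[-0.74, -0.15],[-0.21, -0.04]]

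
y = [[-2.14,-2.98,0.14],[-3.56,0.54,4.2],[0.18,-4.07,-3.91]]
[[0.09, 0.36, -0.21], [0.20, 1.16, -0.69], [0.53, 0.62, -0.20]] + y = [[-2.05,-2.62,-0.07], [-3.36,1.7,3.51], [0.71,-3.45,-4.11]]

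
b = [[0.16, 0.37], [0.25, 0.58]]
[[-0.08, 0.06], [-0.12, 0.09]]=b @ [[-0.41,  -0.23], [-0.03,  0.26]]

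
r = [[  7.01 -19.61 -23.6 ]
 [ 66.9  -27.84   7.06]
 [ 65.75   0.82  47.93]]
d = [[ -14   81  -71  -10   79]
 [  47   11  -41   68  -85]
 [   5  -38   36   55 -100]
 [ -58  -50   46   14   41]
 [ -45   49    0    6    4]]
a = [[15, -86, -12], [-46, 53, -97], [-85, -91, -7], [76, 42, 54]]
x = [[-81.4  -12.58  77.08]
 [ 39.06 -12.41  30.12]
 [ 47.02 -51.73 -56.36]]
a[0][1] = -86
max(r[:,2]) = 47.93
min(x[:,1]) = -51.73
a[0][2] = -12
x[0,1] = -12.58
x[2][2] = -56.36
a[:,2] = [-12, -97, -7, 54]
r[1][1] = -27.84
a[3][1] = 42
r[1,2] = 7.06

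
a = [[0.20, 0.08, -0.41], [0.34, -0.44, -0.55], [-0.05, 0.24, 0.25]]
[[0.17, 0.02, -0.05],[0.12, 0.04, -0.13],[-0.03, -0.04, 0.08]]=a @ [[0.17,-0.14,0.18], [0.23,-0.06,0.13], [-0.29,-0.12,0.24]]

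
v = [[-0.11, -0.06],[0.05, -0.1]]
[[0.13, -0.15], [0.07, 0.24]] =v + [[0.24, -0.09], [0.02, 0.34]]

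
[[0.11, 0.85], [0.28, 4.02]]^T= [[0.11,0.28], [0.85,4.02]]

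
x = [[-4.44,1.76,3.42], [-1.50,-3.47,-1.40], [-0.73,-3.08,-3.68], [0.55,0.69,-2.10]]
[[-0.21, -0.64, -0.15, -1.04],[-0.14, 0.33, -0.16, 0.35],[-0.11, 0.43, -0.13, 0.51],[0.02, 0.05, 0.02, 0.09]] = x @ [[0.06, 0.07, 0.05, 0.14], [0.01, -0.11, 0.02, -0.14], [0.01, -0.04, 0.01, -0.05]]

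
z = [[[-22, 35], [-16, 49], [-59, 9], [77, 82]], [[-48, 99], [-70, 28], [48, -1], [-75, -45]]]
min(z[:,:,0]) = -75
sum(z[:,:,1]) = 256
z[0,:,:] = [[-22, 35], [-16, 49], [-59, 9], [77, 82]]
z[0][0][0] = -22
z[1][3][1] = -45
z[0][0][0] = -22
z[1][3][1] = -45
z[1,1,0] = -70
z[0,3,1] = 82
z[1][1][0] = -70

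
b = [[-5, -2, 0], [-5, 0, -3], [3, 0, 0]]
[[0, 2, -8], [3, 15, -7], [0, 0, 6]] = b @ [[0, 0, 2], [0, -1, -1], [-1, -5, -1]]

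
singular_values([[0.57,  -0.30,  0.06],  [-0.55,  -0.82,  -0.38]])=[1.06, 0.64]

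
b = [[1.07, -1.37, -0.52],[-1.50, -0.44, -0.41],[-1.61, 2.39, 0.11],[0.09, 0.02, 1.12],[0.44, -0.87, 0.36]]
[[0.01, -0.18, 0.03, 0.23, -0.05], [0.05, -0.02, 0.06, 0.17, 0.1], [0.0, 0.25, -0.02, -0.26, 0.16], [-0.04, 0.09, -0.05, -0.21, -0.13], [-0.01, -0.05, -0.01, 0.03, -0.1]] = b @ [[-0.02, -0.03, -0.02, -0.03, -0.05], [-0.01, 0.08, -0.02, -0.12, 0.04], [-0.03, 0.08, -0.04, -0.18, -0.11]]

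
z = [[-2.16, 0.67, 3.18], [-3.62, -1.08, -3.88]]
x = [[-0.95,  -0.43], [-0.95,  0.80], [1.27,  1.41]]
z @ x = [[5.45, 5.95],[-0.46, -4.78]]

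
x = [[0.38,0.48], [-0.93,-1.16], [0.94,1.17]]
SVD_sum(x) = [[0.38, 0.48], [-0.93, -1.16], [0.94, 1.17]] + [[-0.00, 0.0], [0.00, -0.0], [0.00, -0.0]]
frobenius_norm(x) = 2.20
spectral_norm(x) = 2.20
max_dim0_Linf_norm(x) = 1.17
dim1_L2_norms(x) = [0.61, 1.49, 1.5]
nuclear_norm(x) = 2.20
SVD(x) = [[-0.28, -0.93], [0.68, 0.0], [-0.68, 0.38]] @ diag([2.19949617414826, 0.004071843214954096]) @ [[-0.63, -0.78],[0.78, -0.63]]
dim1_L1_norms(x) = [0.86, 2.09, 2.11]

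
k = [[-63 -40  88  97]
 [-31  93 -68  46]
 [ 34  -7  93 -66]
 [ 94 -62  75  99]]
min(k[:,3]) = -66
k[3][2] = 75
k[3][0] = 94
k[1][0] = -31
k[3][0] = 94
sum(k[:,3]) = 176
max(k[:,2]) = 93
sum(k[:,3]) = 176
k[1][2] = -68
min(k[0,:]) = -63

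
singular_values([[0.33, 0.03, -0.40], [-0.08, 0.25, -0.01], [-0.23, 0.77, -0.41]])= [0.94, 0.51, 0.06]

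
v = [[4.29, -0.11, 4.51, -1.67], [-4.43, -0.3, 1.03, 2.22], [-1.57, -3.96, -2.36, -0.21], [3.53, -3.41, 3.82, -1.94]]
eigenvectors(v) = [[-0.59+0.00j, 0.44+0.00j, (-0.22-0.29j), (-0.22+0.29j)], [(0.32+0j), (-0.17+0j), (-0.06-0.5j), (-0.06+0.5j)], [(-0.04+0j), (-0.08+0j), (0.62+0j), 0.62-0.00j], [(-0.74+0j), (0.88+0j), 0.22-0.42j, 0.22+0.42j]]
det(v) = 4.48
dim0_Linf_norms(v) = [4.43, 3.96, 4.51, 2.22]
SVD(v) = [[-0.67, 0.17, 0.21, -0.69], [0.35, -0.07, 0.93, -0.07], [0.2, -0.85, -0.17, -0.45], [-0.62, -0.49, 0.24, 0.56]] @ diag([9.468085563428822, 5.202637084653986, 4.091702596961606, 0.022203310370831623]) @ [[-0.73, 0.14, -0.58, 0.32], [0.12, 0.97, 0.16, 0.14], [-0.51, -0.11, 0.79, 0.31], [0.43, -0.16, -0.09, 0.88]]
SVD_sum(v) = [[4.64,-0.86,3.68,-2.05],[-2.44,0.45,-1.94,1.08],[-1.41,0.26,-1.12,0.62],[4.33,-0.81,3.44,-1.91]] + [[0.1, 0.85, 0.14, 0.12], [-0.04, -0.34, -0.05, -0.05], [-0.52, -4.30, -0.69, -0.60], [-0.3, -2.49, -0.40, -0.35]] + [[-0.44, -0.09, 0.69, 0.27], [-1.95, -0.42, 3.02, 1.19], [0.36, 0.08, -0.56, -0.22], [-0.5, -0.11, 0.78, 0.31]] + [[-0.01, 0.00, 0.00, -0.01], [-0.00, 0.00, 0.0, -0.0], [-0.0, 0.00, 0.0, -0.01], [0.01, -0.00, -0.00, 0.01]]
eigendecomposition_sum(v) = [[4.87-0.00j, (-0.83-0j), (2.48+0j), -2.34+0.00j],[-2.67+0.00j, (0.46+0j), -1.36-0.00j, 1.28-0.00j],[0.33-0.00j, (-0.06-0j), 0.17+0.00j, (-0.16+0j)],[6.13-0.00j, (-1.05-0j), 3.12+0.00j, (-2.94+0j)]] + [[(-0.12+0j), (-0.01+0j), -0.08-0.00j, 0.10-0.00j], [0.05+0.00j, 0j, 0.03+0.00j, (-0.04+0j)], [(0.02+0j), 0j, 0.02+0.00j, -0.02+0.00j], [-0.25+0.00j, -0.02+0.00j, (-0.16-0j), (0.2-0j)]] + [[(-0.23+0.89j), (0.37+1.16j), 1.06+0.12j, 0.28-0.21j], [(-0.9+0.9j), (-0.38+1.65j), 1.18+0.90j, 0.49-0.05j], [-0.96-1.24j, -1.95-0.71j, (-1.27+1.3j), (-0.02+0.6j)], [(-1.18+0.21j), (-1.17+1.07j), (0.43+1.32j), (0.4+0.22j)]] + [[-0.23-0.89j, (0.37-1.16j), (1.06-0.12j), (0.28+0.21j)], [-0.90-0.90j, (-0.38-1.65j), (1.18-0.9j), 0.49+0.05j], [-0.96+1.24j, -1.95+0.71j, (-1.27-1.3j), -0.02-0.60j], [-1.18-0.21j, (-1.17-1.07j), 0.43-1.32j, 0.40-0.22j]]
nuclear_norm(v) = 18.78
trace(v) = -0.31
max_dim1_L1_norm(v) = 12.7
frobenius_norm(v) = 11.55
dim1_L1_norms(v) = [10.58, 7.98, 8.1, 12.7]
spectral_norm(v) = 9.47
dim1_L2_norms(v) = [6.45, 5.07, 4.87, 6.51]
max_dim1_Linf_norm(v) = 4.51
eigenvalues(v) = [(2.56+0j), (0.09+0j), (-1.48+4.06j), (-1.48-4.06j)]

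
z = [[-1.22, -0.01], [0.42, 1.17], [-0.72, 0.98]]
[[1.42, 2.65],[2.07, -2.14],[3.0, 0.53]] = z @ [[-1.18, -2.16], [2.19, -1.05]]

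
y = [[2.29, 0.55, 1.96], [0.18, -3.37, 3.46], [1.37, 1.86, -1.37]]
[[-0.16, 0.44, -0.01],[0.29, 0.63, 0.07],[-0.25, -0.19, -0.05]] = y@[[-0.07,0.04,-0.01], [-0.07,0.00,-0.01], [0.02,0.18,0.01]]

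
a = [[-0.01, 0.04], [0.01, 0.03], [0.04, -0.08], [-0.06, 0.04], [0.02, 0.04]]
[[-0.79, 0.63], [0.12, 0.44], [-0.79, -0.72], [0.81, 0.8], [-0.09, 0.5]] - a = [[-0.78, 0.59], [0.11, 0.41], [-0.83, -0.64], [0.87, 0.76], [-0.11, 0.46]]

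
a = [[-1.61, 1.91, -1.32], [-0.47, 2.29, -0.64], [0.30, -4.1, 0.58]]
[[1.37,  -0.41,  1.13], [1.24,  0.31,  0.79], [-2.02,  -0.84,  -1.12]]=a @ [[-0.11, 0.58, -0.14], [0.45, 0.24, 0.21], [-0.25, -0.05, -0.38]]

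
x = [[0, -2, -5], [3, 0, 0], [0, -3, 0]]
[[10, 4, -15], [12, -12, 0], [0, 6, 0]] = x@[[4, -4, 0], [0, -2, 0], [-2, 0, 3]]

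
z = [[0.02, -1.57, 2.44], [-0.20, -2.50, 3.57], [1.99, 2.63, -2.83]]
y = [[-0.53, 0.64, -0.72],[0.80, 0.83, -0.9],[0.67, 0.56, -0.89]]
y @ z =[[-1.57, -2.66, 3.03], [-1.94, -5.7, 7.46], [-1.87, -4.79, 6.15]]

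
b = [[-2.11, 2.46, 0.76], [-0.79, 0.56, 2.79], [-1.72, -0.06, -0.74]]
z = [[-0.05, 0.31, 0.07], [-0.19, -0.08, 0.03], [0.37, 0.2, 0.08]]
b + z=[[-2.16,2.77,0.83], [-0.98,0.48,2.82], [-1.35,0.14,-0.66]]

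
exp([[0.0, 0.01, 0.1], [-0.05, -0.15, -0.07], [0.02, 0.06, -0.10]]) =[[1.00,0.01,0.09], [-0.05,0.86,-0.06], [0.02,0.05,0.90]]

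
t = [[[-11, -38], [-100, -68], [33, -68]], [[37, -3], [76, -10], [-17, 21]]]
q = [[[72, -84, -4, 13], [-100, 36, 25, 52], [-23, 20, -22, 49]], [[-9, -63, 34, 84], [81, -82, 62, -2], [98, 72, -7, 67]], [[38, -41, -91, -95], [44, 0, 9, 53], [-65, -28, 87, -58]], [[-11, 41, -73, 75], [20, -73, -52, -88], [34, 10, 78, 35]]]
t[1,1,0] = 76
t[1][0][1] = -3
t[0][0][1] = -38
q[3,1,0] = 20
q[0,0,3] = 13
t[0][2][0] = 33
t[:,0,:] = [[-11, -38], [37, -3]]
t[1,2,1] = 21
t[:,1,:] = [[-100, -68], [76, -10]]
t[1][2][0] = -17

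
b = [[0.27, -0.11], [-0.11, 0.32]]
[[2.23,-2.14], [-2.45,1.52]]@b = [[0.84, -0.93], [-0.83, 0.76]]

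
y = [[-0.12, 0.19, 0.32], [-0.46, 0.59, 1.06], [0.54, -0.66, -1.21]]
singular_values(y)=[2.01, 0.03, 0.0]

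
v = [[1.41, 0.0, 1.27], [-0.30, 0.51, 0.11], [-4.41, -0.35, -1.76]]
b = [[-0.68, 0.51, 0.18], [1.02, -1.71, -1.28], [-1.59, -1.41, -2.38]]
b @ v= [[-1.91, 0.2, -1.12], [7.6, -0.42, 3.36], [8.68, 0.11, 2.01]]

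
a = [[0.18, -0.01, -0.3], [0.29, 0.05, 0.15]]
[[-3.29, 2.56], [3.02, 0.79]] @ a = [[0.15, 0.16, 1.37],  [0.77, 0.01, -0.79]]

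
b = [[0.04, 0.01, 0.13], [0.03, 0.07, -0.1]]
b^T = [[0.04, 0.03], [0.01, 0.07], [0.13, -0.10]]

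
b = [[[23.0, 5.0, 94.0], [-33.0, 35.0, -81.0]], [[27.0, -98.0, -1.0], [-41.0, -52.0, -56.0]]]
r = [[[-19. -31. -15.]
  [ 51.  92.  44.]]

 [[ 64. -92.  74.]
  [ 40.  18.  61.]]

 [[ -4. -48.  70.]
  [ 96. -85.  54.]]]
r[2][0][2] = 70.0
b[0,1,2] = -81.0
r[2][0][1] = -48.0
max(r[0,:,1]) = 92.0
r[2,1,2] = 54.0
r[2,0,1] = -48.0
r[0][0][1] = -31.0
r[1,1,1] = 18.0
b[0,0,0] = 23.0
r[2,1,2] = 54.0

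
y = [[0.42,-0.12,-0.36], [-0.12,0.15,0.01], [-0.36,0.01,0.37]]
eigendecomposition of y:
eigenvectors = [[-0.73, 0.65, 0.21], [0.15, 0.46, -0.87], [0.66, 0.61, 0.44]]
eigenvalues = [0.77, -0.0, 0.17]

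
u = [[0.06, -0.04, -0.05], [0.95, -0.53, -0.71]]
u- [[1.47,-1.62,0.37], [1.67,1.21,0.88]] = [[-1.41,1.58,-0.42], [-0.72,-1.74,-1.59]]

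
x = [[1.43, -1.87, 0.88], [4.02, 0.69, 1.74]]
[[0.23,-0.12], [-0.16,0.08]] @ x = [[-0.15, -0.51, -0.01],[0.09, 0.35, -0.00]]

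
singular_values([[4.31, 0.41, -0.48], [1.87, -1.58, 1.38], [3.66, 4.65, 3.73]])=[7.54, 3.81, 2.12]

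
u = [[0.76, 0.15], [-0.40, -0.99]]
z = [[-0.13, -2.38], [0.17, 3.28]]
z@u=[[0.85, 2.34], [-1.18, -3.22]]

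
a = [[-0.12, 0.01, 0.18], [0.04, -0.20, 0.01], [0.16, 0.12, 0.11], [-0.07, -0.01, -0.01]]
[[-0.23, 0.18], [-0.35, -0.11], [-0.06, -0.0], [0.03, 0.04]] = a@[[-0.42, -0.7], [1.57, 0.45], [-1.66, 0.52]]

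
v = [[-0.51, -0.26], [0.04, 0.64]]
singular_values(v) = [0.75, 0.42]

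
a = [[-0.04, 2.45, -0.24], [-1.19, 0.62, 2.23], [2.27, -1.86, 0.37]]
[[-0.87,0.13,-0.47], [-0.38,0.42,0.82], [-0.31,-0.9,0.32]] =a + [[-0.83, -2.32, -0.23], [0.81, -0.20, -1.41], [-2.58, 0.96, -0.05]]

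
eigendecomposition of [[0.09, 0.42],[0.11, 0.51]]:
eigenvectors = [[-0.98, -0.64], [0.21, -0.77]]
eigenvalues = [-0.0, 0.6]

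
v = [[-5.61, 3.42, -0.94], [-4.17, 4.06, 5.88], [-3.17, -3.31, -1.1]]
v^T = [[-5.61, -4.17, -3.17], [3.42, 4.06, -3.31], [-0.94, 5.88, -1.10]]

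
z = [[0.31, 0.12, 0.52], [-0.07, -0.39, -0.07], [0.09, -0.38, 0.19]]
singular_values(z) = [0.65, 0.55, 0.0]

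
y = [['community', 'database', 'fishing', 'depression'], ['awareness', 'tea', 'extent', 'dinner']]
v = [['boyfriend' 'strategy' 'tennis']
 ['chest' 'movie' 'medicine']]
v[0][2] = 'tennis'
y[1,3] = 'dinner'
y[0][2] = 'fishing'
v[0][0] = 'boyfriend'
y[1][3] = 'dinner'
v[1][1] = 'movie'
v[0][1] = 'strategy'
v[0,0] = 'boyfriend'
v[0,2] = 'tennis'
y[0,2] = 'fishing'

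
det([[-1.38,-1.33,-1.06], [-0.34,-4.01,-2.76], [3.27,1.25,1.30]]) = 0.400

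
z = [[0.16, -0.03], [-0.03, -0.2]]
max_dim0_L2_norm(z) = 0.2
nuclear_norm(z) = 0.36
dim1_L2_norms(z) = [0.16, 0.2]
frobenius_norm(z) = 0.26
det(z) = -0.03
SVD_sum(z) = [[-0.00, -0.02], [-0.02, -0.20]] + [[0.16, -0.01], [-0.01, 0.00]]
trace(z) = -0.04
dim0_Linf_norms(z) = [0.16, 0.2]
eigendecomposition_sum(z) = [[0.16, -0.01], [-0.01, 0.00]] + [[-0.00, -0.02], [-0.02, -0.20]]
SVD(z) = [[0.08, 1.0], [1.00, -0.08]] @ diag([0.20248287590894662, 0.16248287590894658]) @ [[-0.08, -1.0], [1.0, -0.08]]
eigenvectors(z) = [[1.00, 0.08], [-0.08, 1.0]]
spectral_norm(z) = 0.20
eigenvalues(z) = [0.16, -0.2]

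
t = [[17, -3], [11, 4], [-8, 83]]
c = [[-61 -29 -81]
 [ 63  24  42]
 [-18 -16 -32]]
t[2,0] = -8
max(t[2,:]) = 83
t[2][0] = -8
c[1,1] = 24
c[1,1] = 24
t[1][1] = 4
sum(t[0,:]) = 14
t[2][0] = -8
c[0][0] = -61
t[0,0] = 17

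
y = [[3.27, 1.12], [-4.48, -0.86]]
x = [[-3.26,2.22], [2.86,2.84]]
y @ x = [[-7.46, 10.44], [12.15, -12.39]]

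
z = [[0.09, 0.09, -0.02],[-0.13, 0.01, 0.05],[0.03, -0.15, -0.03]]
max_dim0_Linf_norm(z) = 0.15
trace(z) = 0.07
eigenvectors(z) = [[0.17-0.41j, 0.17+0.41j, 0.35+0.00j], [0.32+0.50j, 0.32-0.50j, -0.13+0.00j], [-0.68+0.00j, (-0.68-0j), (0.93+0j)]]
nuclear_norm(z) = 0.35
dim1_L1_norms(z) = [0.2, 0.19, 0.21]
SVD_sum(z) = [[0.05, 0.11, -0.00], [-0.02, -0.04, 0.00], [-0.05, -0.11, 0.00]] + [[0.04,  -0.02,  -0.02], [-0.11,  0.05,  0.05], [0.08,  -0.04,  -0.03]] + [[0.00, -0.0, 0.0],[0.00, -0.0, 0.00],[0.00, -0.00, 0.00]]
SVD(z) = [[-0.67, 0.28, 0.68], [0.26, -0.78, 0.57], [0.69, 0.57, 0.45]] @ diag([0.17787560002856193, 0.16958106831862313, 0.0015912832537058807]) @ [[-0.42, -0.91, 0.03],[0.84, -0.4, -0.36],[0.34, -0.12, 0.93]]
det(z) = 0.00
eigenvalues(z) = [(0.03+0.13j), (0.03-0.13j), 0j]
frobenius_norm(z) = 0.25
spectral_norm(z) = 0.18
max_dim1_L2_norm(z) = 0.16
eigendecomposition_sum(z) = [[(0.04+0.03j), (0.04-0.04j), -0.01-0.02j], [(-0.06+0.03j), 0.01+0.08j, (0.03+0j)], [0.01-0.08j, (-0.08-0.04j), -0.02+0.02j]] + [[0.04-0.03j, (0.04+0.04j), (-0.01+0.02j)], [(-0.06-0.03j), (0.01-0.08j), (0.03-0j)], [(0.01+0.08j), (-0.08+0.04j), (-0.02-0.02j)]] + [[0.00-0.00j, -0j, 0.00+0.00j], [-0.00+0.00j, (-0+0j), -0.00-0.00j], [-0j, -0j, 0.00+0.00j]]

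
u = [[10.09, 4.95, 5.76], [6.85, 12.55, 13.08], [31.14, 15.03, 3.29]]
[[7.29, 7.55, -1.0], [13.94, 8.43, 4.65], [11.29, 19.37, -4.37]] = u @ [[0.18, 0.55, -0.39], [0.21, 0.09, 0.50], [0.77, 0.27, 0.08]]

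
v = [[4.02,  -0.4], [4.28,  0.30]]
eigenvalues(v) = [3.48, 0.84]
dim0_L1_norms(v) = [8.3, 0.7]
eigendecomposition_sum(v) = [[4.19, -0.53], [5.64, -0.71]] + [[-0.17, 0.13],[-1.36, 1.01]]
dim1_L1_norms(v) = [4.42, 4.58]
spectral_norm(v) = 5.87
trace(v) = 4.32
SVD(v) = [[-0.69,-0.73], [-0.73,0.69]] @ diag([5.8721262432185295, 0.4969239214449579]) @ [[-1.0, 0.01], [0.01, 1.0]]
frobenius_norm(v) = 5.89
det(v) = 2.92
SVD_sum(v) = [[4.02, -0.04], [4.28, -0.04]] + [[-0.00, -0.36], [0.00, 0.34]]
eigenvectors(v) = [[0.6, 0.12], [0.80, 0.99]]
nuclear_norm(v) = 6.37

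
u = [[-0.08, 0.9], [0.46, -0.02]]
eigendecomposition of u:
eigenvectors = [[-0.83, -0.8], [0.56, -0.60]]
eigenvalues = [-0.69, 0.59]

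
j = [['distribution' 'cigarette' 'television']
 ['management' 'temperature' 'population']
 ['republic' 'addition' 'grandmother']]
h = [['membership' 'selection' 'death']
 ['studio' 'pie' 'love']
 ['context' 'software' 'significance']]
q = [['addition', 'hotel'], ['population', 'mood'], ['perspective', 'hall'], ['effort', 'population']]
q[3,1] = 'population'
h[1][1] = 'pie'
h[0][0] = 'membership'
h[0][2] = 'death'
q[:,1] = ['hotel', 'mood', 'hall', 'population']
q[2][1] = 'hall'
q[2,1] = 'hall'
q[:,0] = ['addition', 'population', 'perspective', 'effort']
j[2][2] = 'grandmother'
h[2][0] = 'context'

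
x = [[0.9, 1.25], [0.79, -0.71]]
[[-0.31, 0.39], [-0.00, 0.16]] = x @ [[-0.14,0.29], [-0.15,0.1]]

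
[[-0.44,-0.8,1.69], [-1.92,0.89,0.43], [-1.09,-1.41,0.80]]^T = [[-0.44, -1.92, -1.09],[-0.8, 0.89, -1.41],[1.69, 0.43, 0.8]]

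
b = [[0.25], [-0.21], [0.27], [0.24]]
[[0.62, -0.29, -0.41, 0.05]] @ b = [[0.12]]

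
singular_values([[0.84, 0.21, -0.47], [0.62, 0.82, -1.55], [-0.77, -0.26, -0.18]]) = [2.05, 0.93, 0.22]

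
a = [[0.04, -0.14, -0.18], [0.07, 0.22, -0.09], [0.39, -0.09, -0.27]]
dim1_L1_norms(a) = [0.36, 0.38, 0.75]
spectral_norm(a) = 0.51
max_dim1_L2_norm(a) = 0.48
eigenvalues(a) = [(-0.12+0.23j), (-0.12-0.23j), (0.24+0j)]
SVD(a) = [[-0.33, 0.46, -0.82], [-0.13, -0.89, -0.44], [-0.93, -0.04, 0.35]] @ diag([0.5145531664174305, 0.2628347837259197, 0.1193855744784314]) @ [[-0.75, 0.2, 0.63], [-0.23, -0.97, 0.03], [0.62, -0.12, 0.78]]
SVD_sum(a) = [[0.13, -0.03, -0.11], [0.05, -0.01, -0.04], [0.36, -0.10, -0.3]] + [[-0.03, -0.12, 0.00], [0.05, 0.23, -0.01], [0.0, 0.01, -0.0]] + [[-0.06,0.01,-0.08], [-0.03,0.01,-0.04], [0.03,-0.01,0.03]]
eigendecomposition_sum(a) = [[(0.02+0.16j), (-0.03+0.03j), (-0.1-0.06j)], [0.03+0.02j, 0.00+0.01j, (-0.03+0.01j)], [(0.2+0.1j), 0.00+0.06j, -0.14+0.06j]] + [[(0.02-0.16j), (-0.03-0.03j), -0.10+0.06j], [0.03-0.02j, 0.00-0.01j, -0.03-0.01j], [(0.2-0.1j), -0.06j, -0.14-0.06j]] + [[(-0-0j),  (-0.07+0j),  0.01+0.00j], [0.00+0.00j,  0.22-0.00j,  -0.04-0.00j], [-0.00-0.00j,  (-0.09+0j),  0.02+0.00j]]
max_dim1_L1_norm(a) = 0.75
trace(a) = -0.01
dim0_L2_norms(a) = [0.4, 0.28, 0.34]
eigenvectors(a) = [[(0.34+0.47j),(0.34-0.47j),(0.28+0j)], [0.14-0.00j,(0.14+0j),(-0.88+0j)], [0.80+0.00j,(0.8-0j),(0.38+0j)]]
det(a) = 0.02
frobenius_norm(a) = 0.59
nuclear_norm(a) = 0.90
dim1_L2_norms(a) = [0.23, 0.25, 0.48]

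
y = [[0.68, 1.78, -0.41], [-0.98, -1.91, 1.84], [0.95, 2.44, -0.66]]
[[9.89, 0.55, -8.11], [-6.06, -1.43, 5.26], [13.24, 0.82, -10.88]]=y@[[4.38, 1.98, -5.7], [4.81, -0.5, -3.18], [4.03, -0.24, -3.48]]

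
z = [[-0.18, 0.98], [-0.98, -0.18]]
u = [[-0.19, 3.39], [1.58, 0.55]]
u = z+[[-0.01,  2.41], [2.56,  0.73]]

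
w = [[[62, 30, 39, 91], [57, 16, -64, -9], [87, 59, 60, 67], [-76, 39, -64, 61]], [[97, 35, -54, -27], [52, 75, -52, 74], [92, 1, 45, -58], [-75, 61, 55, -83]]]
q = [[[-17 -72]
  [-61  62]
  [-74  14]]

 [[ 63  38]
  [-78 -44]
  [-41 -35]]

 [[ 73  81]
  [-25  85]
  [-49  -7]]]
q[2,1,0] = -25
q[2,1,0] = -25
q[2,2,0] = -49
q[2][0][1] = 81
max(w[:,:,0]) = 97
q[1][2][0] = -41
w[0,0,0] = 62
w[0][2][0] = 87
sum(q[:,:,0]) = -209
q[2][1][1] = 85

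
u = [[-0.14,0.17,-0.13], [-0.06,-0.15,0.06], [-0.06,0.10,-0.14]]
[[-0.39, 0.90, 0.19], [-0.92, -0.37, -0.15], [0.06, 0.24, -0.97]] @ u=[[-0.01, -0.18, 0.08], [0.16, -0.12, 0.12], [0.04, -0.12, 0.14]]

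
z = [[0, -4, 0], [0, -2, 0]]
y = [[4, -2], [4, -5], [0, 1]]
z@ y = [[-16, 20], [-8, 10]]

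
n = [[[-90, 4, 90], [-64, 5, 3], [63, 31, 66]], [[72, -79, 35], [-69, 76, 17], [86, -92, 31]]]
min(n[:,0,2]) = 35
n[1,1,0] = -69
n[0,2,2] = 66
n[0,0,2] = 90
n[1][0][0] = 72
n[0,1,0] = -64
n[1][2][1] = -92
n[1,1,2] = 17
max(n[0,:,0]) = 63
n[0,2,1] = 31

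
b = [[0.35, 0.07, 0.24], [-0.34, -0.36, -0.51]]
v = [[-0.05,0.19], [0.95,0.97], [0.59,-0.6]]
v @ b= [[-0.08, -0.07, -0.11], [0.0, -0.28, -0.27], [0.41, 0.26, 0.45]]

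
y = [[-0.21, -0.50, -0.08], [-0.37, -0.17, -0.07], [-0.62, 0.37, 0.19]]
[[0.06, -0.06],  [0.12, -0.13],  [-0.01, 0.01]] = y@ [[-0.21, 0.21], [0.13, -0.13], [-0.98, 1.00]]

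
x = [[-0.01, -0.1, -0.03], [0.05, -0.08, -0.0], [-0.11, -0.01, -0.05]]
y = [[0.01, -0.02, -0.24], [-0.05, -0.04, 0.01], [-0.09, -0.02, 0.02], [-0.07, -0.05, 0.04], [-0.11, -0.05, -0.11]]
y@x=[[0.03, 0.00, 0.01], [-0.00, 0.01, 0.00], [-0.0, 0.01, 0.0], [-0.01, 0.01, 0.0], [0.01, 0.02, 0.01]]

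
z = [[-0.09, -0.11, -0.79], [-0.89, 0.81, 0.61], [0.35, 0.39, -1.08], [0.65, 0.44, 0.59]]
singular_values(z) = [1.68, 1.11, 0.91]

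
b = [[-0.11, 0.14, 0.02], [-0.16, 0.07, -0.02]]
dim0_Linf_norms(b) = [0.16, 0.14, 0.02]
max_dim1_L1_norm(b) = 0.27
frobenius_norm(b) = 0.25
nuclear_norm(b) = 0.31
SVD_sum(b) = [[-0.14, 0.11, 0.0], [-0.13, 0.1, 0.00]] + [[0.03, 0.03, 0.02], [-0.03, -0.03, -0.02]]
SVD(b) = [[-0.71, -0.70],[-0.7, 0.71]] @ diag([0.24188151199259642, 0.06703233664564769]) @ [[0.79, -0.62, -0.00], [-0.56, -0.71, -0.42]]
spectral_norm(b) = 0.24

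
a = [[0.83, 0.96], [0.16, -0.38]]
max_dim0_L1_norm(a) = 1.34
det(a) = -0.47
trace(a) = 0.45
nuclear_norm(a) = 1.65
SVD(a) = [[-0.99,0.16], [0.16,0.99]] @ diag([1.283332710385607, 0.3654547228513159]) @ [[-0.62, -0.78], [0.78, -0.62]]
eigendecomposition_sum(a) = [[0.87, 0.63],  [0.10, 0.08]] + [[-0.04, 0.33],  [0.06, -0.46]]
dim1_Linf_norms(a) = [0.96, 0.38]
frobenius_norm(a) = 1.33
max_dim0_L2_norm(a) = 1.03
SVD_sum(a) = [[0.79, 1.00], [-0.12, -0.16]] + [[0.04, -0.04], [0.28, -0.22]]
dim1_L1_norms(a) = [1.79, 0.54]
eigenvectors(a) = [[0.99,-0.59], [0.12,0.81]]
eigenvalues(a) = [0.95, -0.5]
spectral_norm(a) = 1.28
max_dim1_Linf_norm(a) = 0.96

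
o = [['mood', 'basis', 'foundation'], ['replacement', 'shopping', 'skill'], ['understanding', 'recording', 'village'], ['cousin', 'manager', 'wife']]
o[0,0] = 'mood'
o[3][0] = 'cousin'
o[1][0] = 'replacement'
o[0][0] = 'mood'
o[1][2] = 'skill'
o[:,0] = ['mood', 'replacement', 'understanding', 'cousin']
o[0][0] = 'mood'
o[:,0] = ['mood', 'replacement', 'understanding', 'cousin']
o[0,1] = 'basis'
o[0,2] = 'foundation'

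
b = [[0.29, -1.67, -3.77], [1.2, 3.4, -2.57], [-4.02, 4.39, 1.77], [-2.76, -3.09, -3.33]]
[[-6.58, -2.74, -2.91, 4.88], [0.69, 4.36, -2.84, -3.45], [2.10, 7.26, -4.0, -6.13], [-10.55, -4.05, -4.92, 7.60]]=b@[[1.09, -0.22, 1.0, -0.33], [0.9, 1.42, -0.41, -1.42], [1.43, 0.08, 1.03, -0.69]]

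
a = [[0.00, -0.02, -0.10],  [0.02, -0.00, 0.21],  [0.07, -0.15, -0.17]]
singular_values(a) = [0.31, 0.13, 0.0]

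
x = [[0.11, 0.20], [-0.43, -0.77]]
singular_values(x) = [0.91, 0.0]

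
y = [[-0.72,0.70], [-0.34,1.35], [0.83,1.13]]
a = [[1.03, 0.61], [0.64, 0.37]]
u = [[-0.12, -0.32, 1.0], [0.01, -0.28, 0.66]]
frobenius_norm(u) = 1.28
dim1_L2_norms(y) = [1.0, 1.39, 1.4]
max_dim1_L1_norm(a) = 1.64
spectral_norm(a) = 1.41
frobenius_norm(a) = 1.41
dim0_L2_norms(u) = [0.12, 0.43, 1.2]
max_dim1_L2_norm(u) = 1.06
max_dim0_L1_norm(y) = 3.18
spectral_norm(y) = 1.89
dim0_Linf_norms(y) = [0.83, 1.35]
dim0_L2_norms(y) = [1.15, 1.89]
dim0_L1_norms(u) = [0.13, 0.6, 1.66]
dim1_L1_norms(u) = [1.44, 0.95]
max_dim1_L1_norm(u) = 1.44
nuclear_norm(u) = 1.37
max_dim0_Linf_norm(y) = 1.35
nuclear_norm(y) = 3.04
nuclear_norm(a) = 1.41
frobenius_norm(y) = 2.22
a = u @ y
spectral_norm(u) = 1.27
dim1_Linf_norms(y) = [0.72, 1.35, 1.13]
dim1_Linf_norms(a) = [1.03, 0.64]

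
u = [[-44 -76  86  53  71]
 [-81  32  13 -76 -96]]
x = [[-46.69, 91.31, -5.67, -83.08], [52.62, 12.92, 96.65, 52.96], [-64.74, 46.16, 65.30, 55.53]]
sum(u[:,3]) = -23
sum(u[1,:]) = -208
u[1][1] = 32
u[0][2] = 86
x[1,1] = 12.92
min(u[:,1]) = -76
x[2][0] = -64.74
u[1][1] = 32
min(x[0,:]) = -83.08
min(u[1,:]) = -96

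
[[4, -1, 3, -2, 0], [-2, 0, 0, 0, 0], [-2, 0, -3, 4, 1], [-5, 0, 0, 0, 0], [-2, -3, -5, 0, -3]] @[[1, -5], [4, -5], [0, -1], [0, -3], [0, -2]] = [[0, -12], [-2, 10], [-2, -1], [-5, 25], [-14, 36]]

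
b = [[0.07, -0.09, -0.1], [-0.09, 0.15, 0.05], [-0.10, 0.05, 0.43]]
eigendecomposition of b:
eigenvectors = [[-0.28, 0.86, 0.42], [0.22, 0.48, -0.85], [0.93, 0.15, 0.33]]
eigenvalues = [0.47, 0.0, 0.17]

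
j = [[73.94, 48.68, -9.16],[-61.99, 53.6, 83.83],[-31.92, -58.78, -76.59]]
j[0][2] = -9.16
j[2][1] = -58.78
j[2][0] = -31.92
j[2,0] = -31.92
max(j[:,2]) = 83.83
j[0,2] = -9.16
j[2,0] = -31.92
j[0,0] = 73.94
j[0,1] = 48.68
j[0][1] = 48.68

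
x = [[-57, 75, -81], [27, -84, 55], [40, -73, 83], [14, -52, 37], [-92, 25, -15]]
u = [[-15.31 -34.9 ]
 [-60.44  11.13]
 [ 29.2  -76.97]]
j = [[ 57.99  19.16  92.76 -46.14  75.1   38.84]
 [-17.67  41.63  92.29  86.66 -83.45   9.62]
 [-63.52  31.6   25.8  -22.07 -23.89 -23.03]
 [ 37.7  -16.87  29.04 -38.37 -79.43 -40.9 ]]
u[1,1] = 11.13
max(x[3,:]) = 37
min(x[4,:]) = -92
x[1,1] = -84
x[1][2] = 55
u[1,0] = -60.44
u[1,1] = 11.13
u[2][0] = 29.2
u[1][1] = 11.13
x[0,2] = -81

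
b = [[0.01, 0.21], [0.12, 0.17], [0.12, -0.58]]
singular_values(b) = [0.64, 0.15]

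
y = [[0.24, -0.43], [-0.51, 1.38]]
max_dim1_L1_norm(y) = 1.89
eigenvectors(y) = [[-0.93, 0.31],[-0.36, -0.95]]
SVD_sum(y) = [[0.18, -0.45], [-0.53, 1.37]] + [[0.06,0.02], [0.02,0.01]]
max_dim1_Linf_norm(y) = 1.38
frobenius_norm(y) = 1.55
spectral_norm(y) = 1.55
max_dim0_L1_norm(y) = 1.81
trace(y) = 1.62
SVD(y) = [[-0.31, 0.95],[0.95, 0.31]] @ diag([1.5497698356081708, 0.07220427022706082]) @ [[-0.36, 0.93], [0.93, 0.36]]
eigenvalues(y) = [0.07, 1.55]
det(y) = 0.11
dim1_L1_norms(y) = [0.67, 1.89]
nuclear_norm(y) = 1.62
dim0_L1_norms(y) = [0.75, 1.81]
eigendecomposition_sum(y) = [[0.06, 0.02], [0.02, 0.01]] + [[0.18, -0.45],  [-0.53, 1.37]]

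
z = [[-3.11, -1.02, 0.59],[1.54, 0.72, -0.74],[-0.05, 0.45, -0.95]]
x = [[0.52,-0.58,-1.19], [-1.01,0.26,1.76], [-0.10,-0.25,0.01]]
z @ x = [[-0.65, 1.39, 1.91], [0.15, -0.52, -0.57], [-0.39, 0.38, 0.84]]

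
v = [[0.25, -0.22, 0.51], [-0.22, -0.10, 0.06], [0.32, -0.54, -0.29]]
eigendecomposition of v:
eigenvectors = [[(0.86+0j), (-0.49-0.33j), -0.49+0.33j],[(-0.24+0j), -0.21-0.44j, -0.21+0.44j],[0.46+0.00j, 0.64+0.00j, (0.64-0j)]]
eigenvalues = [(0.58+0j), (-0.36+0.21j), (-0.36-0.21j)]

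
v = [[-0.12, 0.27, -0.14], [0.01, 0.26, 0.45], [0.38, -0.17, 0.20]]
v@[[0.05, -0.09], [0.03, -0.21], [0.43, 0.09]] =[[-0.06, -0.06], [0.2, -0.02], [0.1, 0.02]]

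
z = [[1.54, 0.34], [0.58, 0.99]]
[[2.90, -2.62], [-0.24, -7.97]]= z @ [[2.22, 0.09], [-1.54, -8.10]]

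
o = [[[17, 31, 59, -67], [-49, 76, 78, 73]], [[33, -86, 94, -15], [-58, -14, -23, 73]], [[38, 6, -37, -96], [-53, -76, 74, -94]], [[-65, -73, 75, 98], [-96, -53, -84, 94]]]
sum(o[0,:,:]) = 218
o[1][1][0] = -58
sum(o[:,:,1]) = -189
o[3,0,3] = 98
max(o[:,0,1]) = 31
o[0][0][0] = 17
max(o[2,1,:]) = 74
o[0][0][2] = 59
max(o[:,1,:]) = 94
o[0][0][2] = 59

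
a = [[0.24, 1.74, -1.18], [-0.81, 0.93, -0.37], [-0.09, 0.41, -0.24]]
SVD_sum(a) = [[-0.14, 1.76, -1.09], [-0.07, 0.88, -0.54], [-0.03, 0.41, -0.25]] + [[0.38, -0.02, -0.09], [-0.74, 0.05, 0.17], [-0.06, 0.0, 0.01]] + [[0.0,0.00,0.00], [0.00,0.0,0.0], [-0.0,-0.00,-0.0]]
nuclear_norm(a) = 3.23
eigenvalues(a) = [(0.47+1.09j), (0.47-1.09j), (-0+0j)]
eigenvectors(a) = [[(-0.79+0j), (-0.79-0j), 0.23+0.00j], [(-0.21-0.55j), -0.21+0.55j, 0.52+0.00j], [-0.15-0.09j, -0.15+0.09j, 0.82+0.00j]]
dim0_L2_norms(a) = [0.85, 2.02, 1.26]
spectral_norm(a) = 2.37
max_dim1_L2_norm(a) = 2.12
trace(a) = 0.93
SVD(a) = [[0.88, -0.46, -0.15],[0.44, 0.89, -0.15],[0.2, 0.07, 0.98]] @ diag([2.3732328499524793, 0.8585227175294011, 0.002140885883296541]) @ [[-0.07,  0.85,  -0.52], [-0.97,  0.06,  0.23], [-0.23,  -0.52,  -0.82]]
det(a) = -0.00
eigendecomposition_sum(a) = [[0.12+0.62j, (0.87-0.34j), -0.59+0.04j], [(-0.41+0.25j), 0.46+0.52j, -0.18-0.40j], [(-0.05+0.13j), 0.20+0.03j, -0.12-0.06j]] + [[0.12-0.62j, 0.87+0.34j, -0.59-0.04j], [(-0.41-0.25j), 0.46-0.52j, (-0.18+0.4j)], [-0.05-0.13j, (0.2-0.03j), (-0.12+0.06j)]] + [[0j, 0.00-0.00j, (-0+0j)],[0.00+0.00j, 0.00-0.00j, (-0+0j)],[0.00+0.00j, 0.00-0.00j, (-0+0j)]]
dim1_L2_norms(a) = [2.12, 1.29, 0.48]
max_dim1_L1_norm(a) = 3.16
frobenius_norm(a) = 2.52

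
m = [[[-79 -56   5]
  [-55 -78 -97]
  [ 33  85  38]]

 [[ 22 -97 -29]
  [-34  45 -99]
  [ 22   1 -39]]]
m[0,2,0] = 33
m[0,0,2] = 5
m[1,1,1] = 45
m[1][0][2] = -29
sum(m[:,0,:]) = -234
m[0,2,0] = 33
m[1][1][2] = -99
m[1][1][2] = -99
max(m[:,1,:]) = 45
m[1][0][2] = -29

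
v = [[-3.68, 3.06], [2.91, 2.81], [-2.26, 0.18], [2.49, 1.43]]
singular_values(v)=[5.77, 4.4]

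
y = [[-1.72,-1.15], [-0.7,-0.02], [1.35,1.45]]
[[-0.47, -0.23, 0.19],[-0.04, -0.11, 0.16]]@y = [[1.23, 0.82], [0.36, 0.28]]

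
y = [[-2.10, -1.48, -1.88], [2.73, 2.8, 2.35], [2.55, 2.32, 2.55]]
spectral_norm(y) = 7.01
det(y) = -0.59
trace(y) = 3.25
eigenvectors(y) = [[0.39,  -0.83,  -0.48], [-0.67,  0.42,  -0.26], [-0.63,  0.37,  0.84]]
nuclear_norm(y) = 7.66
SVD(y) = [[-0.45, -0.68, 0.57], [0.65, -0.69, -0.32], [0.61, 0.23, 0.76]] @ diag([7.005321792057946, 0.48167388285896395, 0.17622956701307982]) @ [[0.61, 0.56, 0.56], [0.28, -0.82, 0.51], [-0.74, 0.16, 0.65]]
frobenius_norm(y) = 7.02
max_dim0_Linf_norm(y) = 2.8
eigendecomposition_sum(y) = [[-1.40, -1.60, -1.31],[2.37, 2.71, 2.22],[2.24, 2.56, 2.1]] + [[-0.70, -0.02, -0.41], [0.36, 0.01, 0.21], [0.32, 0.01, 0.19]] + [[0.01, 0.15, -0.15], [0.00, 0.08, -0.08], [-0.01, -0.25, 0.26]]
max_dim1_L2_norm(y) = 4.56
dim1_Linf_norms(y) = [2.1, 2.8, 2.55]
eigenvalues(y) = [3.41, -0.5, 0.35]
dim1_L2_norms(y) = [3.18, 4.56, 4.29]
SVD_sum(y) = [[-1.93, -1.76, -1.78], [2.78, 2.54, 2.56], [2.62, 2.39, 2.41]] + [[-0.09, 0.27, -0.17], [-0.09, 0.27, -0.17], [0.03, -0.09, 0.06]] + [[-0.07, 0.02, 0.07], [0.04, -0.01, -0.04], [-0.10, 0.02, 0.09]]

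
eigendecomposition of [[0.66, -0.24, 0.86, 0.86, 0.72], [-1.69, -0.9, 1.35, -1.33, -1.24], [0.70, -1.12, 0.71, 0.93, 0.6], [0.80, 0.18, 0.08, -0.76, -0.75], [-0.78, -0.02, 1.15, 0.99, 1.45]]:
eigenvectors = [[(0.6+0j), (0.01-0.05j), (0.01+0.05j), (0.18+0j), 0.24+0.00j],[-0.24+0.00j, (0.84+0j), (0.84-0j), 0.13+0.00j, -0.25+0.00j],[0.64+0.00j, 0.22+0.42j, 0.22-0.42j, (0.18+0j), -0.05+0.00j],[(0.06+0j), 0.11-0.15j, (0.11+0.15j), (0.53+0j), -0.77+0.00j],[(0.41+0j), (-0.04-0.2j), (-0.04+0.2j), -0.80+0.00j, 0.54+0.00j]]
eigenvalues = [(2.25+0j), (-0.69+1.31j), (-0.69-1.31j), (0.71+0j), (-0.42+0j)]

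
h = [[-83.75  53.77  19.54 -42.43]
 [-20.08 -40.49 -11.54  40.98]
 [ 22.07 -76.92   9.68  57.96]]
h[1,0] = -20.08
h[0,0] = -83.75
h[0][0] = -83.75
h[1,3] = 40.98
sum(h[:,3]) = 56.51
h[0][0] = -83.75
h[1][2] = -11.54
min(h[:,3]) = -42.43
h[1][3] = 40.98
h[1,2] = -11.54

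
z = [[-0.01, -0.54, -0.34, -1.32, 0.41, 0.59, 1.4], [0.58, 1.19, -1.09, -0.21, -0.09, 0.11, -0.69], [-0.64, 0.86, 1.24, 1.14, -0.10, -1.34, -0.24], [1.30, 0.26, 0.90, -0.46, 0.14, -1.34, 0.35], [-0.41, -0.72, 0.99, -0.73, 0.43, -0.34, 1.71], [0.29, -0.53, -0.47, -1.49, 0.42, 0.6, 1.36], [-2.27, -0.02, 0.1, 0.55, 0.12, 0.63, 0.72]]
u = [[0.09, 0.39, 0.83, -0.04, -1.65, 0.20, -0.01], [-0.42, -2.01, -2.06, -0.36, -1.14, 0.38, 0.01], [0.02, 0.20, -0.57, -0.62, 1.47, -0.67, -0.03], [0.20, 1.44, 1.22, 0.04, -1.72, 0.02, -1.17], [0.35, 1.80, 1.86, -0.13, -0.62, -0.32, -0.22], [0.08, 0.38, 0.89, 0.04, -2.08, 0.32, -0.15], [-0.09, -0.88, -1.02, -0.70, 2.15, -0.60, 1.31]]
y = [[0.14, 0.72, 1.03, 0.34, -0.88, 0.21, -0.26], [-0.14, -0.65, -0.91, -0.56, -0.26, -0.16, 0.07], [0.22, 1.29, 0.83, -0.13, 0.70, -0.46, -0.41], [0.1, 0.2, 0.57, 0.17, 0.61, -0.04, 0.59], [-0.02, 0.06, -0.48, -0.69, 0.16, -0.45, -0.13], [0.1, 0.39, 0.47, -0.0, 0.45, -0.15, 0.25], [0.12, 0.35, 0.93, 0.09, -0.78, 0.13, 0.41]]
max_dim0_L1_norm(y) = 5.22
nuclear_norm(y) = 6.38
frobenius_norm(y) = 3.48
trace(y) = 0.91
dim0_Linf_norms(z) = [2.27, 1.19, 1.24, 1.49, 0.43, 1.34, 1.71]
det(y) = -0.00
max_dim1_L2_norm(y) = 1.81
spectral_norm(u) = 5.57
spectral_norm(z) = 3.93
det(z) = -0.00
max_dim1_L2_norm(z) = 2.53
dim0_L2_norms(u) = [0.6, 3.23, 3.47, 1.01, 4.3, 1.09, 1.78]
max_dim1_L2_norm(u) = 3.17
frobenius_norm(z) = 5.97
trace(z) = 3.71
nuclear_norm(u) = 11.48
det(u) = -0.00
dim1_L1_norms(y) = [3.58, 2.75, 4.04, 2.28, 1.99, 1.81, 2.81]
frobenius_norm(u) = 6.84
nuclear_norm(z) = 11.29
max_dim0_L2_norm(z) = 2.81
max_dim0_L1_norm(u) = 10.83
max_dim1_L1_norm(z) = 5.56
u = z @ y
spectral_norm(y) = 2.65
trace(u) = -1.44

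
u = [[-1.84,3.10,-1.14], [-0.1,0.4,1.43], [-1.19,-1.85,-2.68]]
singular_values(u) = [3.81, 3.68, 0.7]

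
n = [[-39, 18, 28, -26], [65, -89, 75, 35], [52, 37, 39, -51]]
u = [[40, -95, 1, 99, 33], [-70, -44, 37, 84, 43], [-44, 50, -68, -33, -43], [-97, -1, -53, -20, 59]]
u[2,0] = -44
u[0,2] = 1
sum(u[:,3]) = 130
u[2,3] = -33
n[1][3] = 35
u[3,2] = -53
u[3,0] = -97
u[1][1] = -44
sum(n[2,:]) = 77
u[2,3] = -33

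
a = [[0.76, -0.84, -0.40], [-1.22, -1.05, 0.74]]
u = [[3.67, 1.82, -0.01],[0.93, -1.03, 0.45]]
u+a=[[4.43,0.98,-0.41], [-0.29,-2.08,1.19]]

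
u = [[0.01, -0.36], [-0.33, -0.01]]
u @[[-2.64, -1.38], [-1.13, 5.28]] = [[0.38, -1.91], [0.88, 0.4]]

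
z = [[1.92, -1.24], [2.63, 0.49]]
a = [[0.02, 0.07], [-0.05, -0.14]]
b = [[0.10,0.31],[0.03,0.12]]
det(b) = 0.00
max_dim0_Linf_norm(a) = 0.14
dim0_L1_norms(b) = [0.13, 0.43]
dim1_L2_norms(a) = [0.07, 0.15]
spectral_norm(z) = 3.28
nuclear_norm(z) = 4.56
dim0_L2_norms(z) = [3.26, 1.33]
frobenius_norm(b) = 0.35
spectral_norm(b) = 0.35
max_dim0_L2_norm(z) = 3.26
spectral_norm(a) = 0.17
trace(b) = 0.22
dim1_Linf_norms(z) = [1.92, 2.63]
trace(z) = 2.41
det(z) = 4.20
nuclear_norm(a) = 0.17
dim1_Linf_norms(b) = [0.31, 0.12]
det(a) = 0.00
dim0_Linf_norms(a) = [0.05, 0.14]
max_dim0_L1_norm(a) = 0.21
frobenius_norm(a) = 0.17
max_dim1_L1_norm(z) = 3.16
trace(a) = -0.12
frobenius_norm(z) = 3.52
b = z @ a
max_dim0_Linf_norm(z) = 2.63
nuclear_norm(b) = 0.36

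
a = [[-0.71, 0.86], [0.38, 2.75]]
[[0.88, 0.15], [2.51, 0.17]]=a@[[-0.12, -0.12], [0.93, 0.08]]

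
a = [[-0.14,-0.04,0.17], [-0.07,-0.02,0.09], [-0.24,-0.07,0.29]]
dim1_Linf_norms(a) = [0.17, 0.09, 0.29]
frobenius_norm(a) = 0.46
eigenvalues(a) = [0.12, 0.01, -0.0]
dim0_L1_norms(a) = [0.45, 0.13, 0.55]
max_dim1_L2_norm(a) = 0.38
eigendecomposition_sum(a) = [[-0.15,  -0.04,  0.18], [-0.08,  -0.03,  0.1], [-0.25,  -0.08,  0.3]] + [[0.01, 0.00, -0.01],[0.01, 0.01, -0.01],[0.01, 0.0, -0.01]] + [[-0.00,0.0,0.00], [0.0,-0.00,-0.0], [-0.0,0.0,0.00]]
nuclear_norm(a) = 0.46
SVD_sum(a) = [[-0.14, -0.04, 0.17], [-0.07, -0.02, 0.09], [-0.24, -0.07, 0.29]] + [[0.0, 0.0, 0.0], [0.00, 0.00, 0.0], [-0.0, -0.00, -0.0]] + [[-0.0, 0.0, -0.00], [0.0, -0.0, 0.00], [0.00, -0.00, 0.0]]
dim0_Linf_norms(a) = [0.24, 0.07, 0.29]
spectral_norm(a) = 0.46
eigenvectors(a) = [[-0.49,-0.48,0.54], [-0.28,-0.66,-0.8], [-0.83,-0.57,0.25]]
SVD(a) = [[-0.49, -0.05, -0.87],[-0.25, -0.95, 0.19],[-0.84, 0.31, 0.45]] @ diag([0.45835290576580096, 0.0034963405155963977, 0.0006240024404991155]) @ [[0.63, 0.18, -0.76], [-0.69, -0.33, -0.65], [0.36, -0.93, 0.08]]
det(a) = -0.00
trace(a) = 0.13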